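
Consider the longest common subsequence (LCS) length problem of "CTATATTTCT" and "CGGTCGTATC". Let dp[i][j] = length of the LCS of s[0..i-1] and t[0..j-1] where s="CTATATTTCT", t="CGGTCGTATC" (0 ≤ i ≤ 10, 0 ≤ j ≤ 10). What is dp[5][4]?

   ''  C  G  G  T  C  G  T  A  T  C
''  0  0  0  0  0  0  0  0  0  0  0
 C  0  1  1  1  1  1  1  1  1  1  1
 T  0  1  1  1  2  2  2  2  2  2  2
 A  0  1  1  1  2  2  2  2  3  3  3
 T  0  1  1  1  2  2  2  3  3  4  4
 A  0  1  1  1  2  2  2  3  4  4  4
 T  0  1  1  1  2  2  2  3  4  5  5
 T  0  1  1  1  2  2  2  3  4  5  5
 T  0  1  1  1  2  2  2  3  4  5  5
 C  0  1  1  1  2  3  3  3  4  5  6
 T  0  1  1  1  2  3  3  4  4  5  6

2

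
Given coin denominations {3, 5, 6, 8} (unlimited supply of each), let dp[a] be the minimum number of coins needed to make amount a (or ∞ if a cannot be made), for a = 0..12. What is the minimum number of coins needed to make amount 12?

2

 a  0  1  2  3  4  5  6  7  8  9 10 11 12
dp  0  -  -  1  -  1  1  -  1  2  2  2  2
(- denotes ∞ / unreachable)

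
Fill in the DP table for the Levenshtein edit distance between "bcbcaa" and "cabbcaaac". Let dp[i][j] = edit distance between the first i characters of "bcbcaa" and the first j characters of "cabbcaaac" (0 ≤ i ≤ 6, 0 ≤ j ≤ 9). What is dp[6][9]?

   ''  c  a  b  b  c  a  a  a  c
''  0  1  2  3  4  5  6  7  8  9
 b  1  1  2  2  3  4  5  6  7  8
 c  2  1  2  3  3  3  4  5  6  7
 b  3  2  2  2  3  4  4  5  6  7
 c  4  3  3  3  3  3  4  5  6  6
 a  5  4  3  4  4  4  3  4  5  6
 a  6  5  4  4  5  5  4  3  4  5

5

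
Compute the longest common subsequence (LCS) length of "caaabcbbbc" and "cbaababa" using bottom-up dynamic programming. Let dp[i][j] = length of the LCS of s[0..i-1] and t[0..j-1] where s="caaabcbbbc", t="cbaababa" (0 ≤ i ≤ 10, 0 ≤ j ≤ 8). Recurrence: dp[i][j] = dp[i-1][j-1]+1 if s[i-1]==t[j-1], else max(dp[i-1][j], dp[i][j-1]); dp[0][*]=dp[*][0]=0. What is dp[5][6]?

4

   ''  c  b  a  a  b  a  b  a
''  0  0  0  0  0  0  0  0  0
 c  0  1  1  1  1  1  1  1  1
 a  0  1  1  2  2  2  2  2  2
 a  0  1  1  2  3  3  3  3  3
 a  0  1  1  2  3  3  4  4  4
 b  0  1  2  2  3  4  4  5  5
 c  0  1  2  2  3  4  4  5  5
 b  0  1  2  2  3  4  4  5  5
 b  0  1  2  2  3  4  4  5  5
 b  0  1  2  2  3  4  4  5  5
 c  0  1  2  2  3  4  4  5  5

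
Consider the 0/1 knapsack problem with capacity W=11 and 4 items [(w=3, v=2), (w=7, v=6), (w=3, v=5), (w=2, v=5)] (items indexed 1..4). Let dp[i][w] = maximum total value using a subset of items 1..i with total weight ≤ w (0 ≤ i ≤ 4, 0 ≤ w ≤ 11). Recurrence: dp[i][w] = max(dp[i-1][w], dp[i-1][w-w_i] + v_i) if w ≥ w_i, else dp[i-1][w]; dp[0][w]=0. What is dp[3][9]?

i\w   0   1   2   3   4   5   6   7   8   9  10  11
  0   0   0   0   0   0   0   0   0   0   0   0   0
  1   0   0   0   2   2   2   2   2   2   2   2   2
  2   0   0   0   2   2   2   2   6   6   6   8   8
  3   0   0   0   5   5   5   7   7   7   7  11  11
  4   0   0   5   5   5  10  10  10  12  12  12  12

7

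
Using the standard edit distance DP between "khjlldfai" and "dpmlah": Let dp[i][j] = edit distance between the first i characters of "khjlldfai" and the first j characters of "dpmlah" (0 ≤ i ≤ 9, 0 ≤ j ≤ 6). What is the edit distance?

7

   ''  d  p  m  l  a  h
''  0  1  2  3  4  5  6
 k  1  1  2  3  4  5  6
 h  2  2  2  3  4  5  5
 j  3  3  3  3  4  5  6
 l  4  4  4  4  3  4  5
 l  5  5  5  5  4  4  5
 d  6  5  6  6  5  5  5
 f  7  6  6  7  6  6  6
 a  8  7  7  7  7  6  7
 i  9  8  8  8  8  7  7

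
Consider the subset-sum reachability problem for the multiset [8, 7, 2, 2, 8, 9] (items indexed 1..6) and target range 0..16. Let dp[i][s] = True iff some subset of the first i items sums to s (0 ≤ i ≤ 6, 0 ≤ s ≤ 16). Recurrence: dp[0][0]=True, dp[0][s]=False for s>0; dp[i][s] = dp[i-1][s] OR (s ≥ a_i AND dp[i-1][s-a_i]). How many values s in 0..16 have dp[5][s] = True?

i\s   0   1   2   3   4   5   6   7   8   9  10  11  12  13  14  15  16
  0   T   F   F   F   F   F   F   F   F   F   F   F   F   F   F   F   F
  1   T   F   F   F   F   F   F   F   T   F   F   F   F   F   F   F   F
  2   T   F   F   F   F   F   F   T   T   F   F   F   F   F   F   T   F
  3   T   F   T   F   F   F   F   T   T   T   T   F   F   F   F   T   F
  4   T   F   T   F   T   F   F   T   T   T   T   T   T   F   F   T   F
  5   T   F   T   F   T   F   F   T   T   T   T   T   T   F   F   T   T
  6   T   F   T   F   T   F   F   T   T   T   T   T   T   T   F   T   T

11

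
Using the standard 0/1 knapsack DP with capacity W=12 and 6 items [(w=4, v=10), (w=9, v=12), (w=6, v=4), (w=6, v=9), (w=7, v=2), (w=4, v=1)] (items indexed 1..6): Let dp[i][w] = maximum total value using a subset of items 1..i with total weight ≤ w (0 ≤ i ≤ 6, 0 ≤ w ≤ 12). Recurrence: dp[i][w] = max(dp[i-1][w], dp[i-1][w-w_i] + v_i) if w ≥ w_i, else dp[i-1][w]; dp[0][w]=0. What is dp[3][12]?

i\w   0   1   2   3   4   5   6   7   8   9  10  11  12
  0   0   0   0   0   0   0   0   0   0   0   0   0   0
  1   0   0   0   0  10  10  10  10  10  10  10  10  10
  2   0   0   0   0  10  10  10  10  10  12  12  12  12
  3   0   0   0   0  10  10  10  10  10  12  14  14  14
  4   0   0   0   0  10  10  10  10  10  12  19  19  19
  5   0   0   0   0  10  10  10  10  10  12  19  19  19
  6   0   0   0   0  10  10  10  10  11  12  19  19  19

14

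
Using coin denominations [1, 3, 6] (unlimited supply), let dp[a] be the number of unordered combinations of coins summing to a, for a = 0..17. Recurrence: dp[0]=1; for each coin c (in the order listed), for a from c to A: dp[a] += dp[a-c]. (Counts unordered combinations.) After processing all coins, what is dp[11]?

after  coin     0     1     2     3     4     5     6     7     8     9    10    11    12    13    14    15    16    17
          1     1     1     1     1     1     1     1     1     1     1     1     1     1     1     1     1     1     1
          3     1     1     1     2     2     2     3     3     3     4     4     4     5     5     5     6     6     6
          6     1     1     1     2     2     2     4     4     4     6     6     6     9     9     9    12    12    12

6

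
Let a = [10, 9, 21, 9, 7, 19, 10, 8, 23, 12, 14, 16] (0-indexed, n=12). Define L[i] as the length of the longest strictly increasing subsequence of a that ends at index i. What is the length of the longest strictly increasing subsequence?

5

   i    0    1    2    3    4    5    6    7    8    9   10   11
a[i]   10    9   21    9    7   19   10    8   23   12   14   16
L[i]    1    1    2    1    1    2    2    2    3    3    4    5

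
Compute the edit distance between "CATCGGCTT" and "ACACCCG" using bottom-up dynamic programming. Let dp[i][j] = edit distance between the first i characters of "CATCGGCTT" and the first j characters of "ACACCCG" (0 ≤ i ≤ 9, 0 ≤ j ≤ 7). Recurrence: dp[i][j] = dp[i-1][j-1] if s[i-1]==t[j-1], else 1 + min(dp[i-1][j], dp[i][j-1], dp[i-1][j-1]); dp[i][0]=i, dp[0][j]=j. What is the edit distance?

   ''  A  C  A  C  C  C  G
''  0  1  2  3  4  5  6  7
 C  1  1  1  2  3  4  5  6
 A  2  1  2  1  2  3  4  5
 T  3  2  2  2  2  3  4  5
 C  4  3  2  3  2  2  3  4
 G  5  4  3  3  3  3  3  3
 G  6  5  4  4  4  4  4  3
 C  7  6  5  5  4  4  4  4
 T  8  7  6  6  5  5  5  5
 T  9  8  7  7  6  6  6  6

6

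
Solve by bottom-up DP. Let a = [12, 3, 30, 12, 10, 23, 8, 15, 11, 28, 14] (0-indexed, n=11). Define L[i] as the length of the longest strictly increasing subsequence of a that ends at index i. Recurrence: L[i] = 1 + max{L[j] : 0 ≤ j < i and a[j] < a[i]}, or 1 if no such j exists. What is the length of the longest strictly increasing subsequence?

4

   i    0    1    2    3    4    5    6    7    8    9   10
a[i]   12    3   30   12   10   23    8   15   11   28   14
L[i]    1    1    2    2    2    3    2    3    3    4    4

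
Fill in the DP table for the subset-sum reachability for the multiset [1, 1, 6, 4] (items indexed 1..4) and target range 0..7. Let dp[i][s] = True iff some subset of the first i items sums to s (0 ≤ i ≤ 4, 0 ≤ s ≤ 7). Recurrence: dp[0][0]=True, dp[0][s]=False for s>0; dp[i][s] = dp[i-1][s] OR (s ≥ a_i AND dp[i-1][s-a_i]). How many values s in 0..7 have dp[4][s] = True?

i\s   0   1   2   3   4   5   6   7
  0   T   F   F   F   F   F   F   F
  1   T   T   F   F   F   F   F   F
  2   T   T   T   F   F   F   F   F
  3   T   T   T   F   F   F   T   T
  4   T   T   T   F   T   T   T   T

7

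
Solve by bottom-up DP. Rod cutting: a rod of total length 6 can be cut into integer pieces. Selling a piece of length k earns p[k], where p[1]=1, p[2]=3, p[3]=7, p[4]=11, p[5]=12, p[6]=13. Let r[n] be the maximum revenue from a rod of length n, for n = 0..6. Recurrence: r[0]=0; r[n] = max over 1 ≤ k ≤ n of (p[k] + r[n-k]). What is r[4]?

11

   n    0    1    2    3    4    5    6
r[n]    0    1    3    7   11   12   14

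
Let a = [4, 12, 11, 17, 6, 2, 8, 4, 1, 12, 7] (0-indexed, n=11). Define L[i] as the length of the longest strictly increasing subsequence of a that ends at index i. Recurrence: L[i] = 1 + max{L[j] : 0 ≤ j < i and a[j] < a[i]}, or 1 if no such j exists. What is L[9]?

   i    0    1    2    3    4    5    6    7    8    9   10
a[i]    4   12   11   17    6    2    8    4    1   12    7
L[i]    1    2    2    3    2    1    3    2    1    4    3

4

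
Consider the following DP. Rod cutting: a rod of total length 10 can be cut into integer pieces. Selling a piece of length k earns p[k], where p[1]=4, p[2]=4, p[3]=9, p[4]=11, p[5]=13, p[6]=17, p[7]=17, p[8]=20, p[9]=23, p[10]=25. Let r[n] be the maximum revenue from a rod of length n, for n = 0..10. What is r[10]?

   n    0    1    2    3    4    5    6    7    8    9   10
r[n]    0    4    8   12   16   20   24   28   32   36   40

40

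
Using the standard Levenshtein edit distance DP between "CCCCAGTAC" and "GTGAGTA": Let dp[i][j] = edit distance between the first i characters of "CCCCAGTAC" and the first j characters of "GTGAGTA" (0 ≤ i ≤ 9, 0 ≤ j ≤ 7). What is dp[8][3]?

6

   ''  G  T  G  A  G  T  A
''  0  1  2  3  4  5  6  7
 C  1  1  2  3  4  5  6  7
 C  2  2  2  3  4  5  6  7
 C  3  3  3  3  4  5  6  7
 C  4  4  4  4  4  5  6  7
 A  5  5  5  5  4  5  6  6
 G  6  5  6  5  5  4  5  6
 T  7  6  5  6  6  5  4  5
 A  8  7  6  6  6  6  5  4
 C  9  8  7  7  7  7  6  5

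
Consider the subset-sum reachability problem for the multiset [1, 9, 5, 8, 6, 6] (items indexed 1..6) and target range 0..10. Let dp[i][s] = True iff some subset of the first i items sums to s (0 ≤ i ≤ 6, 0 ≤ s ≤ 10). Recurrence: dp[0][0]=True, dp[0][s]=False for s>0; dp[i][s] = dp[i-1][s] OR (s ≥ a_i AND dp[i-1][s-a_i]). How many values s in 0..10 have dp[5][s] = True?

8

i\s   0   1   2   3   4   5   6   7   8   9  10
  0   T   F   F   F   F   F   F   F   F   F   F
  1   T   T   F   F   F   F   F   F   F   F   F
  2   T   T   F   F   F   F   F   F   F   T   T
  3   T   T   F   F   F   T   T   F   F   T   T
  4   T   T   F   F   F   T   T   F   T   T   T
  5   T   T   F   F   F   T   T   T   T   T   T
  6   T   T   F   F   F   T   T   T   T   T   T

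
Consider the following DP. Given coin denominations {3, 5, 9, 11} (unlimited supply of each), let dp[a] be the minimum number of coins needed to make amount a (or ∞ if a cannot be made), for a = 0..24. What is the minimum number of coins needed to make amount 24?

4

 a  0  1  2  3  4  5  6  7  8  9 10 11 12 13 14 15 16 17 18 19 20 21 22 23 24
dp  0  -  -  1  -  1  2  -  2  1  2  1  2  3  2  3  2  3  2  3  2  3  2  3  4
(- denotes ∞ / unreachable)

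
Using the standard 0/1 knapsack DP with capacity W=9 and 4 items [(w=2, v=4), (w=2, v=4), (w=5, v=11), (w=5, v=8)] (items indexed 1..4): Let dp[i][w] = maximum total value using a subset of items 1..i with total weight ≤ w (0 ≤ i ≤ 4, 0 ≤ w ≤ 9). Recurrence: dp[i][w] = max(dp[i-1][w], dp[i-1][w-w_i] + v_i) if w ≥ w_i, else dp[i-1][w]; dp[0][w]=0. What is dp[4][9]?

19

i\w   0   1   2   3   4   5   6   7   8   9
  0   0   0   0   0   0   0   0   0   0   0
  1   0   0   4   4   4   4   4   4   4   4
  2   0   0   4   4   8   8   8   8   8   8
  3   0   0   4   4   8  11  11  15  15  19
  4   0   0   4   4   8  11  11  15  15  19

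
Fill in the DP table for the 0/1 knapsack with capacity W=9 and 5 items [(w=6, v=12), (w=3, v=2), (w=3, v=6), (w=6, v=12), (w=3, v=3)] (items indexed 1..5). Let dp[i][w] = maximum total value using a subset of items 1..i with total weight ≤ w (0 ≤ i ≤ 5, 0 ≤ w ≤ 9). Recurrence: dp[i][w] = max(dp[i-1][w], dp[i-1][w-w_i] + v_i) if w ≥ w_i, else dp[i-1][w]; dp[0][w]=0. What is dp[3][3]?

i\w   0   1   2   3   4   5   6   7   8   9
  0   0   0   0   0   0   0   0   0   0   0
  1   0   0   0   0   0   0  12  12  12  12
  2   0   0   0   2   2   2  12  12  12  14
  3   0   0   0   6   6   6  12  12  12  18
  4   0   0   0   6   6   6  12  12  12  18
  5   0   0   0   6   6   6  12  12  12  18

6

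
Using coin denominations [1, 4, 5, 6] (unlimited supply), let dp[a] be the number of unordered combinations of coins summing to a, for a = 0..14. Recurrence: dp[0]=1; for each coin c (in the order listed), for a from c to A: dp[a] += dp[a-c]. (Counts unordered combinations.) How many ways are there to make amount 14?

after  coin     0     1     2     3     4     5     6     7     8     9    10    11    12    13    14
          1     1     1     1     1     1     1     1     1     1     1     1     1     1     1     1
          4     1     1     1     1     2     2     2     2     3     3     3     3     4     4     4
          5     1     1     1     1     2     3     3     3     4     5     6     6     7     8     9
          6     1     1     1     1     2     3     4     4     5     6     8     9    11    12    14

14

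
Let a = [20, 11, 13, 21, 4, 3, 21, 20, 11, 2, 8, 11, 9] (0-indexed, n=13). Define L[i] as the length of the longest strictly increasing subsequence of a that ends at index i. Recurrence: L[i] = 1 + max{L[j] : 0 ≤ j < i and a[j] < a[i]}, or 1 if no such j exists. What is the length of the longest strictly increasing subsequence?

   i    0    1    2    3    4    5    6    7    8    9   10   11   12
a[i]   20   11   13   21    4    3   21   20   11    2    8   11    9
L[i]    1    1    2    3    1    1    3    3    2    1    2    3    3

3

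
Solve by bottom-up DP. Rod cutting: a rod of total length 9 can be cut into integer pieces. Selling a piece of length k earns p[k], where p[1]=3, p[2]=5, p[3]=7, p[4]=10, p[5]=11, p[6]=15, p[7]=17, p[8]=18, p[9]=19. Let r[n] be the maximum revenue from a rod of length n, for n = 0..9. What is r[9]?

27

   n    0    1    2    3    4    5    6    7    8    9
r[n]    0    3    6    9   12   15   18   21   24   27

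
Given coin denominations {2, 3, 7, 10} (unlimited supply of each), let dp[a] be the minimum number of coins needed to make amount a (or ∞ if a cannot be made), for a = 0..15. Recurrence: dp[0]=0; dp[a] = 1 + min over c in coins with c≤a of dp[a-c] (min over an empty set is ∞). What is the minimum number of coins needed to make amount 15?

3

 a  0  1  2  3  4  5  6  7  8  9 10 11 12 13 14 15
dp  0  -  1  1  2  2  2  1  3  2  1  3  2  2  2  3
(- denotes ∞ / unreachable)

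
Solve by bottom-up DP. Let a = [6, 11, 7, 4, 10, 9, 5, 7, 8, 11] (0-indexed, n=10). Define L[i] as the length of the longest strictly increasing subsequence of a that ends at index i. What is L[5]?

   i    0    1    2    3    4    5    6    7    8    9
a[i]    6   11    7    4   10    9    5    7    8   11
L[i]    1    2    2    1    3    3    2    3    4    5

3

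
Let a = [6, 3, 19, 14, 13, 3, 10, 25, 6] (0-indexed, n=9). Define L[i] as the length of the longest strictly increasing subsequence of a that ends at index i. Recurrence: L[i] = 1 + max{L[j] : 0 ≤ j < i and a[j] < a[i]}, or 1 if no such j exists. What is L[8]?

   i    0    1    2    3    4    5    6    7    8
a[i]    6    3   19   14   13    3   10   25    6
L[i]    1    1    2    2    2    1    2    3    2

2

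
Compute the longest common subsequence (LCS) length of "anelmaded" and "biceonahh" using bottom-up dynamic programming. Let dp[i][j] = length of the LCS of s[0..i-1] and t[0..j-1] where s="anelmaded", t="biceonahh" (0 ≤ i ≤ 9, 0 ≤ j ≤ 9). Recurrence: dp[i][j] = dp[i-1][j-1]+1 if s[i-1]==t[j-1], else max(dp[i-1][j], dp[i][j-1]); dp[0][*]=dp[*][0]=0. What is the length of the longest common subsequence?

2

   ''  b  i  c  e  o  n  a  h  h
''  0  0  0  0  0  0  0  0  0  0
 a  0  0  0  0  0  0  0  1  1  1
 n  0  0  0  0  0  0  1  1  1  1
 e  0  0  0  0  1  1  1  1  1  1
 l  0  0  0  0  1  1  1  1  1  1
 m  0  0  0  0  1  1  1  1  1  1
 a  0  0  0  0  1  1  1  2  2  2
 d  0  0  0  0  1  1  1  2  2  2
 e  0  0  0  0  1  1  1  2  2  2
 d  0  0  0  0  1  1  1  2  2  2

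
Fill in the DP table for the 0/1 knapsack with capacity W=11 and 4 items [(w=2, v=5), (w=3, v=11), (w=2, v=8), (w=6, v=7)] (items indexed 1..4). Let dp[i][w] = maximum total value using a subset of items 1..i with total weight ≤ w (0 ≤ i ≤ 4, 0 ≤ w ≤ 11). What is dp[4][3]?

11

i\w   0   1   2   3   4   5   6   7   8   9  10  11
  0   0   0   0   0   0   0   0   0   0   0   0   0
  1   0   0   5   5   5   5   5   5   5   5   5   5
  2   0   0   5  11  11  16  16  16  16  16  16  16
  3   0   0   8  11  13  19  19  24  24  24  24  24
  4   0   0   8  11  13  19  19  24  24  24  24  26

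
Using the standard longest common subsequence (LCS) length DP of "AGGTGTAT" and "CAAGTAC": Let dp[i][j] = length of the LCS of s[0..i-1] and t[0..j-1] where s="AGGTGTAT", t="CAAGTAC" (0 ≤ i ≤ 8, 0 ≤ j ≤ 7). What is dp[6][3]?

   ''  C  A  A  G  T  A  C
''  0  0  0  0  0  0  0  0
 A  0  0  1  1  1  1  1  1
 G  0  0  1  1  2  2  2  2
 G  0  0  1  1  2  2  2  2
 T  0  0  1  1  2  3  3  3
 G  0  0  1  1  2  3  3  3
 T  0  0  1  1  2  3  3  3
 A  0  0  1  2  2  3  4  4
 T  0  0  1  2  2  3  4  4

1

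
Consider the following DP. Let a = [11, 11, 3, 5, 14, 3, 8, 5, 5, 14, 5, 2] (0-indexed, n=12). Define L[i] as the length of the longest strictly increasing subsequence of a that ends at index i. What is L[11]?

   i    0    1    2    3    4    5    6    7    8    9   10   11
a[i]   11   11    3    5   14    3    8    5    5   14    5    2
L[i]    1    1    1    2    3    1    3    2    2    4    2    1

1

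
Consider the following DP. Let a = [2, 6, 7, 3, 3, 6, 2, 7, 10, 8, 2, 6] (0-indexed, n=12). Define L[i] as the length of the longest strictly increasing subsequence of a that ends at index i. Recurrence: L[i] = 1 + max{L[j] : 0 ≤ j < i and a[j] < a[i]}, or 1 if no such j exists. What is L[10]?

   i    0    1    2    3    4    5    6    7    8    9   10   11
a[i]    2    6    7    3    3    6    2    7   10    8    2    6
L[i]    1    2    3    2    2    3    1    4    5    5    1    3

1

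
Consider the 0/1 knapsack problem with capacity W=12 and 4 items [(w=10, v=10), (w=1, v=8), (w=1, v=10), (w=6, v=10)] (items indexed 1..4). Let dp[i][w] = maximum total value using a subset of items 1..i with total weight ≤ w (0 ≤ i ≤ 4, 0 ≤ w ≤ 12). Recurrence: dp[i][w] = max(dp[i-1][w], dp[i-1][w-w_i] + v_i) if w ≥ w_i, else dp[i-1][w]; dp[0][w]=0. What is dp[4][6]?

18

i\w   0   1   2   3   4   5   6   7   8   9  10  11  12
  0   0   0   0   0   0   0   0   0   0   0   0   0   0
  1   0   0   0   0   0   0   0   0   0   0  10  10  10
  2   0   8   8   8   8   8   8   8   8   8  10  18  18
  3   0  10  18  18  18  18  18  18  18  18  18  20  28
  4   0  10  18  18  18  18  18  20  28  28  28  28  28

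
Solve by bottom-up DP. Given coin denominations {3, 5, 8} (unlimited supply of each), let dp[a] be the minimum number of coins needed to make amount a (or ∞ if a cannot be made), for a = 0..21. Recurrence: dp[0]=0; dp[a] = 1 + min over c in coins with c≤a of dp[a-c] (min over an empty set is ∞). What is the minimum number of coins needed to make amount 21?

 a  0  1  2  3  4  5  6  7  8  9 10 11 12 13 14 15 16 17 18 19 20 21
dp  0  -  -  1  -  1  2  -  1  3  2  2  4  2  3  3  2  4  3  3  4  3
(- denotes ∞ / unreachable)

3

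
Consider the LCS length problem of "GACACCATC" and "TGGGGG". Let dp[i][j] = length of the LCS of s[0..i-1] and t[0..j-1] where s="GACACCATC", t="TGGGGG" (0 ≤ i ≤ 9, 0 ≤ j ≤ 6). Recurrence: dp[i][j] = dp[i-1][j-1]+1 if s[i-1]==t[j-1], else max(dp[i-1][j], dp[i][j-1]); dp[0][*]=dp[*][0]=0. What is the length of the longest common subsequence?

   ''  T  G  G  G  G  G
''  0  0  0  0  0  0  0
 G  0  0  1  1  1  1  1
 A  0  0  1  1  1  1  1
 C  0  0  1  1  1  1  1
 A  0  0  1  1  1  1  1
 C  0  0  1  1  1  1  1
 C  0  0  1  1  1  1  1
 A  0  0  1  1  1  1  1
 T  0  1  1  1  1  1  1
 C  0  1  1  1  1  1  1

1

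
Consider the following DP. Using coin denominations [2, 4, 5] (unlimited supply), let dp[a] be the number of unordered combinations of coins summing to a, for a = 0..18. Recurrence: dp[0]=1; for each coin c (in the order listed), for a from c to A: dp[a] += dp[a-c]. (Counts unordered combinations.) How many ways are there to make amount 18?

after  coin     0     1     2     3     4     5     6     7     8     9    10    11    12    13    14    15    16    17    18
          2     1     0     1     0     1     0     1     0     1     0     1     0     1     0     1     0     1     0     1
          4     1     0     1     0     2     0     2     0     3     0     3     0     4     0     4     0     5     0     5
          5     1     0     1     0     2     1     2     1     3     2     4     2     5     3     6     4     7     5     8

8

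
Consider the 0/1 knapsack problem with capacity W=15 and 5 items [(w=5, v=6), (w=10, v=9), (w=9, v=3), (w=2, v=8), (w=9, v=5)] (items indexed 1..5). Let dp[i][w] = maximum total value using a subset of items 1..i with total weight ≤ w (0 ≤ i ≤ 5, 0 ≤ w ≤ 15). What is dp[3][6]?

6

i\w   0   1   2   3   4   5   6   7   8   9  10  11  12  13  14  15
  0   0   0   0   0   0   0   0   0   0   0   0   0   0   0   0   0
  1   0   0   0   0   0   6   6   6   6   6   6   6   6   6   6   6
  2   0   0   0   0   0   6   6   6   6   6   9   9   9   9   9  15
  3   0   0   0   0   0   6   6   6   6   6   9   9   9   9   9  15
  4   0   0   8   8   8   8   8  14  14  14  14  14  17  17  17  17
  5   0   0   8   8   8   8   8  14  14  14  14  14  17  17  17  17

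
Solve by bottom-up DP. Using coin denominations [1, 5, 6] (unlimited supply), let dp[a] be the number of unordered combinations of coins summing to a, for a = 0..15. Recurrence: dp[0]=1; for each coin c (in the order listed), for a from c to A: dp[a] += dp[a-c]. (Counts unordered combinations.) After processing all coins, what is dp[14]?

after  coin     0     1     2     3     4     5     6     7     8     9    10    11    12    13    14    15
          1     1     1     1     1     1     1     1     1     1     1     1     1     1     1     1     1
          5     1     1     1     1     1     2     2     2     2     2     3     3     3     3     3     4
          6     1     1     1     1     1     2     3     3     3     3     4     5     6     6     6     7

6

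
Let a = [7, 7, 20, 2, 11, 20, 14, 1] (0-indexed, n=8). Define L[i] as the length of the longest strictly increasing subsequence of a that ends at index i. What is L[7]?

1

   i    0    1    2    3    4    5    6    7
a[i]    7    7   20    2   11   20   14    1
L[i]    1    1    2    1    2    3    3    1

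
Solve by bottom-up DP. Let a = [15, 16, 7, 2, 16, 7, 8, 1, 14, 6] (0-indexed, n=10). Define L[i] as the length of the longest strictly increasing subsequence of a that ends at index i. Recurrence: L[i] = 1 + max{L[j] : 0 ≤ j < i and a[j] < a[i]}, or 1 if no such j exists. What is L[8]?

4

   i    0    1    2    3    4    5    6    7    8    9
a[i]   15   16    7    2   16    7    8    1   14    6
L[i]    1    2    1    1    2    2    3    1    4    2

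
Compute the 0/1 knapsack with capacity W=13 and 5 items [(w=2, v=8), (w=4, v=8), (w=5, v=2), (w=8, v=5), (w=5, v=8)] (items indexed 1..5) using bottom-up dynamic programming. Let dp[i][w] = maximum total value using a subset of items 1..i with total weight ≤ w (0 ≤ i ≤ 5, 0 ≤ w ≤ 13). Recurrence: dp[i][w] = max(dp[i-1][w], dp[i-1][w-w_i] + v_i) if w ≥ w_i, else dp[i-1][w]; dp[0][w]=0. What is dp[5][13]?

i\w   0   1   2   3   4   5   6   7   8   9  10  11  12  13
  0   0   0   0   0   0   0   0   0   0   0   0   0   0   0
  1   0   0   8   8   8   8   8   8   8   8   8   8   8   8
  2   0   0   8   8   8   8  16  16  16  16  16  16  16  16
  3   0   0   8   8   8   8  16  16  16  16  16  18  18  18
  4   0   0   8   8   8   8  16  16  16  16  16  18  18  18
  5   0   0   8   8   8   8  16  16  16  16  16  24  24  24

24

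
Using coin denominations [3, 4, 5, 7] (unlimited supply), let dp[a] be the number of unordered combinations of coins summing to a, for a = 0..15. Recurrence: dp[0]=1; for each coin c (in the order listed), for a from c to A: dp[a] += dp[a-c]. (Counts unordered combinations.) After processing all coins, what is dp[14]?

after  coin     0     1     2     3     4     5     6     7     8     9    10    11    12    13    14    15
          3     1     0     0     1     0     0     1     0     0     1     0     0     1     0     0     1
          4     1     0     0     1     1     0     1     1     1     1     1     1     2     1     1     2
          5     1     0     0     1     1     1     1     1     2     2     2     2     3     3     3     4
          7     1     0     0     1     1     1     1     2     2     2     3     3     4     4     5     6

5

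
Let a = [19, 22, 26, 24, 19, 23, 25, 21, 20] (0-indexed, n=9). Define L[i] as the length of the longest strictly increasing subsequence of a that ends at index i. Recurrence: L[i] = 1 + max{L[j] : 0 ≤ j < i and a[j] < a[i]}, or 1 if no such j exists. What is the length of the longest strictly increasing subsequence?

4

   i    0    1    2    3    4    5    6    7    8
a[i]   19   22   26   24   19   23   25   21   20
L[i]    1    2    3    3    1    3    4    2    2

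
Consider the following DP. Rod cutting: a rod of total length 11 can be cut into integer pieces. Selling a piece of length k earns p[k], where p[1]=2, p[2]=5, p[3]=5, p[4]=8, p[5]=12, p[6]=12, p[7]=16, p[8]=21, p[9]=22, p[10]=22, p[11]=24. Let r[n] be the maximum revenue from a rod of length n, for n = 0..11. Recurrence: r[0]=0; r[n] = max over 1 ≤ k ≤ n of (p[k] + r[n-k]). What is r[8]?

21

   n    0    1    2    3    4    5    6    7    8    9   10   11
r[n]    0    2    5    7   10   12   15   17   21   23   26   28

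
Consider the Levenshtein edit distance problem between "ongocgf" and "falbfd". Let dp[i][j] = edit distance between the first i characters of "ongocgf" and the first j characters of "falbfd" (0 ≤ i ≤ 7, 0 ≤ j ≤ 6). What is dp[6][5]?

6

   ''  f  a  l  b  f  d
''  0  1  2  3  4  5  6
 o  1  1  2  3  4  5  6
 n  2  2  2  3  4  5  6
 g  3  3  3  3  4  5  6
 o  4  4  4  4  4  5  6
 c  5  5  5  5  5  5  6
 g  6  6  6  6  6  6  6
 f  7  6  7  7  7  6  7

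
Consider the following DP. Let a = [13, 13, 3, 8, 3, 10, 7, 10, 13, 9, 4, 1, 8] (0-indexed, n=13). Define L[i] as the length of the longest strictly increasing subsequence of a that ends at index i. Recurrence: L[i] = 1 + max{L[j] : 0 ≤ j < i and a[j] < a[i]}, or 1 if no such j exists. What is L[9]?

   i    0    1    2    3    4    5    6    7    8    9   10   11   12
a[i]   13   13    3    8    3   10    7   10   13    9    4    1    8
L[i]    1    1    1    2    1    3    2    3    4    3    2    1    3

3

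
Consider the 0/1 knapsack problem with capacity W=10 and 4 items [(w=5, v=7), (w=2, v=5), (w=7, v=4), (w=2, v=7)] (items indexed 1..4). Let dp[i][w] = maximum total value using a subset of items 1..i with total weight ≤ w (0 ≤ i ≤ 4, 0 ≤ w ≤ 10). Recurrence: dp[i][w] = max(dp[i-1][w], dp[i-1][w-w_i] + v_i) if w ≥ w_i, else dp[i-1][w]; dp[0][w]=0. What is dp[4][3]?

i\w   0   1   2   3   4   5   6   7   8   9  10
  0   0   0   0   0   0   0   0   0   0   0   0
  1   0   0   0   0   0   7   7   7   7   7   7
  2   0   0   5   5   5   7   7  12  12  12  12
  3   0   0   5   5   5   7   7  12  12  12  12
  4   0   0   7   7  12  12  12  14  14  19  19

7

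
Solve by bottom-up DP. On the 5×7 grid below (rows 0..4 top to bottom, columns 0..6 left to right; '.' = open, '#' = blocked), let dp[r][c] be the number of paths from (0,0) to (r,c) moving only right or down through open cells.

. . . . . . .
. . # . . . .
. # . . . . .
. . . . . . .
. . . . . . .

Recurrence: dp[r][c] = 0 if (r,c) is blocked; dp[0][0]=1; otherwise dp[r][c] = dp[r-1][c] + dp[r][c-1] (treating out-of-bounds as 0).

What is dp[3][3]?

r\c   0   1   2   3   4   5   6
  0   1   1   1   1   1   1   1
  1   1   2   0   1   2   3   4
  2   1   0   0   1   3   6  10
  3   1   1   1   2   5  11  21
  4   1   2   3   5  10  21  42

2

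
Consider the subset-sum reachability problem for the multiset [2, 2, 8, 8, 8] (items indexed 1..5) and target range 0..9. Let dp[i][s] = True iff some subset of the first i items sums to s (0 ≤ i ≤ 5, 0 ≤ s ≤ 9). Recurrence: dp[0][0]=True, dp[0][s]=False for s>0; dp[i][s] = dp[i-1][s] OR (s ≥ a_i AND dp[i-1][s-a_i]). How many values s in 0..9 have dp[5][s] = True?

i\s   0   1   2   3   4   5   6   7   8   9
  0   T   F   F   F   F   F   F   F   F   F
  1   T   F   T   F   F   F   F   F   F   F
  2   T   F   T   F   T   F   F   F   F   F
  3   T   F   T   F   T   F   F   F   T   F
  4   T   F   T   F   T   F   F   F   T   F
  5   T   F   T   F   T   F   F   F   T   F

4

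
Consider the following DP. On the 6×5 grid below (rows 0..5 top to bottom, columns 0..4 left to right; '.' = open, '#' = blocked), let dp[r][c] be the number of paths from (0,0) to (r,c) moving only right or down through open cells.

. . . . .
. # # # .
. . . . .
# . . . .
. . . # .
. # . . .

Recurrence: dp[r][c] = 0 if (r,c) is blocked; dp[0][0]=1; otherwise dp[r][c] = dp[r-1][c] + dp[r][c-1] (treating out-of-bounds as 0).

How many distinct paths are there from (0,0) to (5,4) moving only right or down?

8

r\c   0   1   2   3   4
  0   1   1   1   1   1
  1   1   0   0   0   1
  2   1   1   1   1   2
  3   0   1   2   3   5
  4   0   1   3   0   5
  5   0   0   3   3   8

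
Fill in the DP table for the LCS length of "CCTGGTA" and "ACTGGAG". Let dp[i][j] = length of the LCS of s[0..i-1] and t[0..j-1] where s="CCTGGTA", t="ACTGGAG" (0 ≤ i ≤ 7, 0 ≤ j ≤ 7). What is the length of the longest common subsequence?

5

   ''  A  C  T  G  G  A  G
''  0  0  0  0  0  0  0  0
 C  0  0  1  1  1  1  1  1
 C  0  0  1  1  1  1  1  1
 T  0  0  1  2  2  2  2  2
 G  0  0  1  2  3  3  3  3
 G  0  0  1  2  3  4  4  4
 T  0  0  1  2  3  4  4  4
 A  0  1  1  2  3  4  5  5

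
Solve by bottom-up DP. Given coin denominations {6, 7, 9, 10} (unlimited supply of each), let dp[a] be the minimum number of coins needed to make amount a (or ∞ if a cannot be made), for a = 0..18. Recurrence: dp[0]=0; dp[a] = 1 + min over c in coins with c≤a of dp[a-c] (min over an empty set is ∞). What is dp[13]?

 a  0  1  2  3  4  5  6  7  8  9 10 11 12 13 14 15 16 17 18
dp  0  -  -  -  -  -  1  1  -  1  1  -  2  2  2  2  2  2  2
(- denotes ∞ / unreachable)

2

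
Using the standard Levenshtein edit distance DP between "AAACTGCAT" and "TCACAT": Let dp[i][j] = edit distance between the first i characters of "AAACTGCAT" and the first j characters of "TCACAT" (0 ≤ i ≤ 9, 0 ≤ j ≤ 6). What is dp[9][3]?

6

   ''  T  C  A  C  A  T
''  0  1  2  3  4  5  6
 A  1  1  2  2  3  4  5
 A  2  2  2  2  3  3  4
 A  3  3  3  2  3  3  4
 C  4  4  3  3  2  3  4
 T  5  4  4  4  3  3  3
 G  6  5  5  5  4  4  4
 C  7  6  5  6  5  5  5
 A  8  7  6  5  6  5  6
 T  9  8  7  6  6  6  5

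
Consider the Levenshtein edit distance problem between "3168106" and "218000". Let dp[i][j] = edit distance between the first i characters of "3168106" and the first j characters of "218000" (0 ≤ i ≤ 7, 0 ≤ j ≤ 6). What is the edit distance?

   ''  2  1  8  0  0  0
''  0  1  2  3  4  5  6
 3  1  1  2  3  4  5  6
 1  2  2  1  2  3  4  5
 6  3  3  2  2  3  4  5
 8  4  4  3  2  3  4  5
 1  5  5  4  3  3  4  5
 0  6  6  5  4  3  3  4
 6  7  7  6  5  4  4  4

4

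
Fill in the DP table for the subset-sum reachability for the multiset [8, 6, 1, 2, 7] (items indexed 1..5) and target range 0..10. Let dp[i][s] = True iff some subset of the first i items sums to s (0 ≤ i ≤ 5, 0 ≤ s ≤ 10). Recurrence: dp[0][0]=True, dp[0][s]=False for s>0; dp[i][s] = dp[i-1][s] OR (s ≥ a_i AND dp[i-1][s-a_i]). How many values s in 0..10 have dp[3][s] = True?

i\s   0   1   2   3   4   5   6   7   8   9  10
  0   T   F   F   F   F   F   F   F   F   F   F
  1   T   F   F   F   F   F   F   F   T   F   F
  2   T   F   F   F   F   F   T   F   T   F   F
  3   T   T   F   F   F   F   T   T   T   T   F
  4   T   T   T   T   F   F   T   T   T   T   T
  5   T   T   T   T   F   F   T   T   T   T   T

6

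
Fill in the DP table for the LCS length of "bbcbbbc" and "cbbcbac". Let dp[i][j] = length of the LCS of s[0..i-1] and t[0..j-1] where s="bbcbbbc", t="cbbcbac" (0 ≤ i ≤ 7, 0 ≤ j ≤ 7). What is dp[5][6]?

4

   ''  c  b  b  c  b  a  c
''  0  0  0  0  0  0  0  0
 b  0  0  1  1  1  1  1  1
 b  0  0  1  2  2  2  2  2
 c  0  1  1  2  3  3  3  3
 b  0  1  2  2  3  4  4  4
 b  0  1  2  3  3  4  4  4
 b  0  1  2  3  3  4  4  4
 c  0  1  2  3  4  4  4  5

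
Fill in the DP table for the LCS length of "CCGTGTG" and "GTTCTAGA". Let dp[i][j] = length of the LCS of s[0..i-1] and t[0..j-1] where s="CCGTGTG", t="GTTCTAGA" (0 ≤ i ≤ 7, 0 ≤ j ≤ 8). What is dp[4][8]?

2

   ''  G  T  T  C  T  A  G  A
''  0  0  0  0  0  0  0  0  0
 C  0  0  0  0  1  1  1  1  1
 C  0  0  0  0  1  1  1  1  1
 G  0  1  1  1  1  1  1  2  2
 T  0  1  2  2  2  2  2  2  2
 G  0  1  2  2  2  2  2  3  3
 T  0  1  2  3  3  3  3  3  3
 G  0  1  2  3  3  3  3  4  4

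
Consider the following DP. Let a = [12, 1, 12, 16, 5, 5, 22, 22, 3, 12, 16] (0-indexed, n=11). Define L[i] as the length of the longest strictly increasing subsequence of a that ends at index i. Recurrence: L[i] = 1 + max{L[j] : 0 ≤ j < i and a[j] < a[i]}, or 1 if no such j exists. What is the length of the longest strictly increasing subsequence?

   i    0    1    2    3    4    5    6    7    8    9   10
a[i]   12    1   12   16    5    5   22   22    3   12   16
L[i]    1    1    2    3    2    2    4    4    2    3    4

4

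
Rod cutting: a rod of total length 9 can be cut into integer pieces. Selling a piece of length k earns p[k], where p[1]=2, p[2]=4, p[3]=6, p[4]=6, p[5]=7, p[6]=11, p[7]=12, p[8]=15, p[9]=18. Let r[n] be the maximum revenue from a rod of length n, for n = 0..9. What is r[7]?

14

   n    0    1    2    3    4    5    6    7    8    9
r[n]    0    2    4    6    8   10   12   14   16   18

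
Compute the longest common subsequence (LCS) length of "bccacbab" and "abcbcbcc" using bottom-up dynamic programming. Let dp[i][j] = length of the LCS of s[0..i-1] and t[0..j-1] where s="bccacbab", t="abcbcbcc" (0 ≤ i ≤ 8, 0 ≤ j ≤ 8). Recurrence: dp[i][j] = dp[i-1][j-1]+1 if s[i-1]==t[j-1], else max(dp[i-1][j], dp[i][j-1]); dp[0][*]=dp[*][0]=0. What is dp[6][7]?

4

   ''  a  b  c  b  c  b  c  c
''  0  0  0  0  0  0  0  0  0
 b  0  0  1  1  1  1  1  1  1
 c  0  0  1  2  2  2  2  2  2
 c  0  0  1  2  2  3  3  3  3
 a  0  1  1  2  2  3  3  3  3
 c  0  1  1  2  2  3  3  4  4
 b  0  1  2  2  3  3  4  4  4
 a  0  1  2  2  3  3  4  4  4
 b  0  1  2  2  3  3  4  4  4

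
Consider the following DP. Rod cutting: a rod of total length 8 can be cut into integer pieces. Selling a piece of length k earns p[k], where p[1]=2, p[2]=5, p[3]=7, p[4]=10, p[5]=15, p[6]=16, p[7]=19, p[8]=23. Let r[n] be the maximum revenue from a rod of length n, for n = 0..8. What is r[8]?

   n    0    1    2    3    4    5    6    7    8
r[n]    0    2    5    7   10   15   17   20   23

23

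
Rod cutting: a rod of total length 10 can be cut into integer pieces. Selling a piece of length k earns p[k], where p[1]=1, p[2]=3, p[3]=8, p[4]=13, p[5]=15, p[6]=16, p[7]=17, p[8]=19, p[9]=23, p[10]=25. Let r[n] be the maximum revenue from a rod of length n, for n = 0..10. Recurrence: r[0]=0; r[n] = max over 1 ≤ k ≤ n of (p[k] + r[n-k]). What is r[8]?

   n    0    1    2    3    4    5    6    7    8    9   10
r[n]    0    1    3    8   13   15   16   21   26   28   30

26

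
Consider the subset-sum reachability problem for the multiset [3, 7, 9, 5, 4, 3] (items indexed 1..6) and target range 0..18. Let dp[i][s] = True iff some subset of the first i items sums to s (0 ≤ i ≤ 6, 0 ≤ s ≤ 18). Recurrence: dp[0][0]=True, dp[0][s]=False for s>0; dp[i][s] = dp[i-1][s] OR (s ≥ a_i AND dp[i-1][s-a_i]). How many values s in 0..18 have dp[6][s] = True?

17

i\s   0   1   2   3   4   5   6   7   8   9  10  11  12  13  14  15  16  17  18
  0   T   F   F   F   F   F   F   F   F   F   F   F   F   F   F   F   F   F   F
  1   T   F   F   T   F   F   F   F   F   F   F   F   F   F   F   F   F   F   F
  2   T   F   F   T   F   F   F   T   F   F   T   F   F   F   F   F   F   F   F
  3   T   F   F   T   F   F   F   T   F   T   T   F   T   F   F   F   T   F   F
  4   T   F   F   T   F   T   F   T   T   T   T   F   T   F   T   T   T   T   F
  5   T   F   F   T   T   T   F   T   T   T   T   T   T   T   T   T   T   T   T
  6   T   F   F   T   T   T   T   T   T   T   T   T   T   T   T   T   T   T   T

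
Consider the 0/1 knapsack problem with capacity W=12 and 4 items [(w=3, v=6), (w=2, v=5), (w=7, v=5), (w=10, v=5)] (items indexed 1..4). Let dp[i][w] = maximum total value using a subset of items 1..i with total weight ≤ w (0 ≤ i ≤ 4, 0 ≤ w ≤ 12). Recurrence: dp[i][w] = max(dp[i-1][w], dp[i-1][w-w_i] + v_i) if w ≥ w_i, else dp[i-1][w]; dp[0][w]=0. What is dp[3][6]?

11

i\w   0   1   2   3   4   5   6   7   8   9  10  11  12
  0   0   0   0   0   0   0   0   0   0   0   0   0   0
  1   0   0   0   6   6   6   6   6   6   6   6   6   6
  2   0   0   5   6   6  11  11  11  11  11  11  11  11
  3   0   0   5   6   6  11  11  11  11  11  11  11  16
  4   0   0   5   6   6  11  11  11  11  11  11  11  16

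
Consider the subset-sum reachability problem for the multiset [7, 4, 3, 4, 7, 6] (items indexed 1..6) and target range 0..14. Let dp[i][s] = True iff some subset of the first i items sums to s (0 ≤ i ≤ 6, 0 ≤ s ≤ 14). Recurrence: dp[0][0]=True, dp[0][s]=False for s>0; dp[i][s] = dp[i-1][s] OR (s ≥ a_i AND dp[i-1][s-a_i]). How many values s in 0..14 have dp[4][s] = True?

i\s   0   1   2   3   4   5   6   7   8   9  10  11  12  13  14
  0   T   F   F   F   F   F   F   F   F   F   F   F   F   F   F
  1   T   F   F   F   F   F   F   T   F   F   F   F   F   F   F
  2   T   F   F   F   T   F   F   T   F   F   F   T   F   F   F
  3   T   F   F   T   T   F   F   T   F   F   T   T   F   F   T
  4   T   F   F   T   T   F   F   T   T   F   T   T   F   F   T
  5   T   F   F   T   T   F   F   T   T   F   T   T   F   F   T
  6   T   F   F   T   T   F   T   T   T   T   T   T   F   T   T

8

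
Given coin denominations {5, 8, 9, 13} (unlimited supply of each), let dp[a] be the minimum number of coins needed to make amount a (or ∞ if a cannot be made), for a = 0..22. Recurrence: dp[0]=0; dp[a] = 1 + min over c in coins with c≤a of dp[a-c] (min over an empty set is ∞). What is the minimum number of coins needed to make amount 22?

 a  0  1  2  3  4  5  6  7  8  9 10 11 12 13 14 15 16 17 18 19 20 21 22
dp  0  -  -  -  -  1  -  -  1  1  2  -  -  1  2  3  2  2  2  3  4  2  2
(- denotes ∞ / unreachable)

2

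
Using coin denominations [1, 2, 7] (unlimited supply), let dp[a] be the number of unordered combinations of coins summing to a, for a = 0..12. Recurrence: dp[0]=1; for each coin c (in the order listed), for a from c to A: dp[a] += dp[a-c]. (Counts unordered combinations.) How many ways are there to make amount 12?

after  coin     0     1     2     3     4     5     6     7     8     9    10    11    12
          1     1     1     1     1     1     1     1     1     1     1     1     1     1
          2     1     1     2     2     3     3     4     4     5     5     6     6     7
          7     1     1     2     2     3     3     4     5     6     7     8     9    10

10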